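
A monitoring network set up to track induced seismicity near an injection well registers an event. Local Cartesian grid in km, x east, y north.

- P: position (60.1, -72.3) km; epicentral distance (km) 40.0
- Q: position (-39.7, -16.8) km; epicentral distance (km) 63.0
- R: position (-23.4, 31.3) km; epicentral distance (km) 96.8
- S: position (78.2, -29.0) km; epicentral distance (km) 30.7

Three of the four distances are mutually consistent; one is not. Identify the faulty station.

Q

Solve using three stations at a time. Using P, R, S (subtract circle equations pairwise → linear system) gives (x, y) ≈ (47.9, -34.2).
Distances from that point to each station vs reported:
  P: calculated 40.0 vs reported 40.0 → residual 0.0 km
  Q: calculated 89.3 vs reported 63.0 → residual 26.3 km
  R: calculated 96.8 vs reported 96.8 → residual 0.0 km
  S: calculated 30.7 vs reported 30.7 → residual 0.0 km
P, R, S are mutually consistent (residuals ≈ 0); Q is off by 26.3 km.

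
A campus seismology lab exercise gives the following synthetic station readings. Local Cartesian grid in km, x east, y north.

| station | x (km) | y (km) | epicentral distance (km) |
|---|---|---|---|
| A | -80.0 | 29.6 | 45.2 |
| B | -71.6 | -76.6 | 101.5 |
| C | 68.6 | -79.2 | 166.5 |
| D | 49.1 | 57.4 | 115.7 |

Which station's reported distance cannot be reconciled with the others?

A

Solve using three stations at a time. Using B, C, D (subtract circle equations pairwise → linear system) gives (x, y) ≈ (-61.7, 24.4).
Distances from that point to each station vs reported:
  A: calculated 19.0 vs reported 45.2 → residual 26.2 km
  B: calculated 101.4 vs reported 101.5 → residual 0.1 km
  C: calculated 166.5 vs reported 166.5 → residual 0.0 km
  D: calculated 115.6 vs reported 115.7 → residual 0.1 km
B, C, D are mutually consistent (residuals ≈ 0); A is off by 26.2 km.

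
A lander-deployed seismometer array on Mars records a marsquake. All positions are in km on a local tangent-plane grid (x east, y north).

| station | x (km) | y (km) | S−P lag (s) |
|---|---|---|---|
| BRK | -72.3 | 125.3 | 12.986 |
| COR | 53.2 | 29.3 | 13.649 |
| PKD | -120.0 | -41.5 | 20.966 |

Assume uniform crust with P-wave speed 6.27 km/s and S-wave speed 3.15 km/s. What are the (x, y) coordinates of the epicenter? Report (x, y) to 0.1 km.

x ≈ -29.2 km, y ≈ 55.3 km

Distance from S−P lag: d = Δt · v_P v_S / (v_P − v_S) = Δt · (6.27·3.15)/(6.27−3.15) ≈ 6.3303·Δt.
So d_BRK = 82.21, d_COR = 86.40, d_PKD = 132.72 km.
Circle about each station: (x + 72.3)² + (y − 125.3)² = 82.21²; (x − 53.2)² + (y − 29.3)² = 86.40²; (x + 120.0)² + (y + 41.5)² = 132.72².
Subtracting pairs of circle equations eliminates x²+y² and gives linear equations (the radical axes):
251.0 x − 192.0 y = -17945.13
-95.4 x − 333.6 y = -15661.24
Solving the 2×2 system: x ≈ -29.2, y ≈ 55.3 km.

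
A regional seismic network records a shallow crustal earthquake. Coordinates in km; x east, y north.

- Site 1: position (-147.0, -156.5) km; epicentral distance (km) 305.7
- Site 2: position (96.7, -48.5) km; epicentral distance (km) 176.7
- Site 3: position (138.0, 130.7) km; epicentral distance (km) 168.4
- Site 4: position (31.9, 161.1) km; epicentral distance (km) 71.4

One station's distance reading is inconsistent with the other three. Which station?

Site 2

Solve using three stations at a time. Using Site 1, Site 3, Site 4 (subtract circle equations pairwise → linear system) gives (x, y) ≈ (-30.3, 126.1).
Distances from that point to each station vs reported:
  Site 1: calculated 305.7 vs reported 305.7 → residual 0.0 km
  Site 2: calculated 215.9 vs reported 176.7 → residual 39.2 km
  Site 3: calculated 168.4 vs reported 168.4 → residual 0.0 km
  Site 4: calculated 71.4 vs reported 71.4 → residual 0.0 km
Site 1, Site 3, Site 4 are mutually consistent (residuals ≈ 0); Site 2 is off by 39.2 km.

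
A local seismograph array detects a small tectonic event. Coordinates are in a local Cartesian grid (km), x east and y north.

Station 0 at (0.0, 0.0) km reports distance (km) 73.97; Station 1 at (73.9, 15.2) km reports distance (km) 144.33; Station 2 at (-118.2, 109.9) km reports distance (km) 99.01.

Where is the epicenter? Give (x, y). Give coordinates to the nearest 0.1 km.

x ≈ -70.2 km, y ≈ 23.3 km

Circle about each station: x² + y² = 73.97²; (x − 73.9)² + (y − 15.2)² = 144.33²; (x + 118.2)² + (y − 109.9)² = 99.01².
Subtracting pairs of circle equations eliminates x²+y² and gives linear equations (the radical axes):
147.8 x + 30.4 y = -9667.34
-236.4 x + 219.8 y = 21717.83
Solving the 2×2 system: x ≈ -70.2, y ≈ 23.3 km.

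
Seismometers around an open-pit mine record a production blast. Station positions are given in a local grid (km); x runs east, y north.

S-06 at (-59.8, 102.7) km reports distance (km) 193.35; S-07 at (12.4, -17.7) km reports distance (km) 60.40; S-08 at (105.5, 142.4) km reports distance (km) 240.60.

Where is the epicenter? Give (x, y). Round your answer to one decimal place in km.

x ≈ 9.0 km, y ≈ -78.0 km

Circle about each station: (x + 59.8)² + (y − 102.7)² = 193.35²; (x − 12.4)² + (y + 17.7)² = 60.40²; (x − 105.5)² + (y − 142.4)² = 240.60².
Subtracting pairs of circle equations eliminates x²+y² and gives linear equations (the radical axes):
144.4 x − 240.8 y = 20079.78
330.6 x + 79.4 y = -3219.46
Solving the 2×2 system: x ≈ 9.0, y ≈ -78.0 km.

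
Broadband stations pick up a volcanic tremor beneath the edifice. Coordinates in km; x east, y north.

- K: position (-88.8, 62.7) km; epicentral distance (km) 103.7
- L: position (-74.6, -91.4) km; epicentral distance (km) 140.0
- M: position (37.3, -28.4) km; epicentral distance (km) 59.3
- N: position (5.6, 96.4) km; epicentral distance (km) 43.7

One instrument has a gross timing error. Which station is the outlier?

N

Solve using three stations at a time. Using K, L, M (subtract circle equations pairwise → linear system) gives (x, y) ≈ (6.8, 22.5).
Distances from that point to each station vs reported:
  K: calculated 103.7 vs reported 103.7 → residual 0.0 km
  L: calculated 140.0 vs reported 140.0 → residual 0.0 km
  M: calculated 59.3 vs reported 59.3 → residual 0.0 km
  N: calculated 73.9 vs reported 43.7 → residual 30.2 km
K, L, M are mutually consistent (residuals ≈ 0); N is off by 30.2 km.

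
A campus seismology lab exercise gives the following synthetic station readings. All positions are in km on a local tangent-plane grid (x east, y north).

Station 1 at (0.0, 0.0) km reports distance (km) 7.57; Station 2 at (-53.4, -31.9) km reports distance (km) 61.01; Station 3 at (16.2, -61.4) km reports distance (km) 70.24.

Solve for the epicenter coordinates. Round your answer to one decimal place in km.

Circle about each station: x² + y² = 7.57²; (x + 53.4)² + (y + 31.9)² = 61.01²; (x − 16.2)² + (y + 61.4)² = 70.24².
Subtracting the Station 1 equation from the Station 2 and Station 3 equations removes the quadratic terms:
-106.8 x − 63.8 y = 204.25
32.4 x − 122.8 y = -843.95
Solving the 2×2 system: x ≈ -5.2, y ≈ 5.5 km.

-5.2 km east, 5.5 km north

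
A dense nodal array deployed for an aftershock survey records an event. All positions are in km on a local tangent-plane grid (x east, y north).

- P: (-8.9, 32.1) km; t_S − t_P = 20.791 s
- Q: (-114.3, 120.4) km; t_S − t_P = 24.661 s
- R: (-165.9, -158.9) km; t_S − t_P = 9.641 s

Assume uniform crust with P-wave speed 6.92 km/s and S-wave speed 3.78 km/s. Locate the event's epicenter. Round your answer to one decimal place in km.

-137.7 km east, -83.7 km north

Distance from S−P lag: d = Δt · v_P v_S / (v_P − v_S) = Δt · (6.92·3.78)/(6.92−3.78) ≈ 8.3304·Δt.
So d_P = 173.20, d_Q = 205.44, d_R = 80.31 km.
Circle about each station: (x + 8.9)² + (y − 32.1)² = 173.20²; (x + 114.3)² + (y − 120.4)² = 205.44²; (x + 165.9)² + (y + 158.9)² = 80.31².
Subtracting pairs of circle equations eliminates x²+y² and gives linear equations (the radical axes):
-210.8 x + 176.6 y = 14243.68
-314.0 x − 382.0 y = 75210.94
Solving the 2×2 system: x ≈ -137.7, y ≈ -83.7 km.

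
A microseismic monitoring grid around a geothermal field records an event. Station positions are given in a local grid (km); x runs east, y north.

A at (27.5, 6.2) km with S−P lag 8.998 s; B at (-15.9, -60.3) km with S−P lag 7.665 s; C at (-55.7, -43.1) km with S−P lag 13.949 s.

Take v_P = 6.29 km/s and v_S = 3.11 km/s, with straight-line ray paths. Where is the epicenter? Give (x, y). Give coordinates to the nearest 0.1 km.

Distance from S−P lag: d = Δt · v_P v_S / (v_P − v_S) = Δt · (6.29·3.11)/(6.29−3.11) ≈ 6.1515·Δt.
So d_A = 55.35, d_B = 47.15, d_C = 85.81 km.
Circle about each station: (x − 27.5)² + (y − 6.2)² = 55.35²; (x + 15.9)² + (y + 60.3)² = 47.15²; (x + 55.7)² + (y + 43.1)² = 85.81².
Subtracting pairs of circle equations eliminates x²+y² and gives linear equations (the radical axes):
-86.8 x − 133.0 y = 3934.71
-166.4 x − 98.6 y = -134.32
Solving the 2×2 system: x ≈ 29.9, y ≈ -49.1 km.

x ≈ 29.9 km, y ≈ -49.1 km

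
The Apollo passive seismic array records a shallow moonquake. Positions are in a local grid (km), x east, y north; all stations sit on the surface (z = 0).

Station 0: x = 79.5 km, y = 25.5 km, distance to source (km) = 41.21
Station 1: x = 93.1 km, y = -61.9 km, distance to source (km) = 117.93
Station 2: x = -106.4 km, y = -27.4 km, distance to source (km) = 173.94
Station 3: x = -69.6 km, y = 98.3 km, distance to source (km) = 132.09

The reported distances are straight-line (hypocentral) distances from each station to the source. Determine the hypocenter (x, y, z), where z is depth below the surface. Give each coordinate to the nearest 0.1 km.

Each station gives a sphere (x−x_i)² + (y−y_i)² + z² = d_i² (stations at z=0).
Subtracting the Station 0 sphere from Station 1 and Station 2: z² cancels, leaving linear equations in x and y:
27.2 x − 174.8 y = -6680.50
-371.8 x − 105.8 y = -23455.64
Solving: x ≈ 49.997, y ≈ 45.998 km (keep extra digits for the depth step; rounded: 50.0, 46.0).
Then from the Station 0 sphere: z² = 41.21² − (x − 79.5)² − (y − 25.5)² with x = 49.997, y = 45.998, so z ≈ 20.191 ≈ 20.2 km.
Check against Station 3 (with the unrounded solution): distance 132.09 ≈ 132.09 km. ✓

(50.0, 46.0, 20.2)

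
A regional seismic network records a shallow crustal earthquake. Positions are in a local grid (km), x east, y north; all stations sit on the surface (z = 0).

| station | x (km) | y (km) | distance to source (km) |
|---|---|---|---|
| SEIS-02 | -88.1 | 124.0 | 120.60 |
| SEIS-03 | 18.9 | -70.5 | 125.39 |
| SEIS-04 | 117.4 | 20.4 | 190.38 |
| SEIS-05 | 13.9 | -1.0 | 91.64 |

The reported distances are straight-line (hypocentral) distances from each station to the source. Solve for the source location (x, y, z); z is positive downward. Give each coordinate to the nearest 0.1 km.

(-69.1, 10.8, 37.0)

Each station gives a sphere (x−x_i)² + (y−y_i)² + z² = d_i² (stations at z=0).
Subtracting the SEIS-02 sphere from SEIS-03 and SEIS-04: z² cancels, leaving linear equations in x and y:
214.0 x − 389.0 y = -18988.44
411.0 x − 207.2 y = -30638.87
Solving: x ≈ -69.104, y ≈ 10.798 km (keep extra digits for the depth step; rounded: -69.1, 10.8).
Then from the SEIS-02 sphere: z² = 120.60² − (x + 88.1)² − (y − 124.0)² with x = -69.104, y = 10.798, so z ≈ 36.998 ≈ 37.0 km.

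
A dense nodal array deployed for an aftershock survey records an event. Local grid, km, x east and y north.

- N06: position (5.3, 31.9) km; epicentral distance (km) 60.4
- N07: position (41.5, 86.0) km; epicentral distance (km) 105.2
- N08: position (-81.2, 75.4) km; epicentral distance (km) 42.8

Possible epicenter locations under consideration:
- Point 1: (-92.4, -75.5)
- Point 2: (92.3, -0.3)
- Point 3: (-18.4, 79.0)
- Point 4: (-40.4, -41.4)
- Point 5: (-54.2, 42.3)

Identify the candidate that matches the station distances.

For each candidate, compare |candidate − station| to the reported distance:
Point 1: residuals N06 84.8, N07 104.6, N08 108.5 → max 108.5 km
Point 2: residuals N06 32.4, N07 5.1, N08 146.5 → max 146.5 km
Point 3: residuals N06 7.7, N07 44.9, N08 20.1 → max 44.9 km
Point 4: residuals N06 26.0, N07 46.3, N08 80.9 → max 80.9 km
Point 5: residuals N06 0.0, N07 0.0, N08 0.1 → max 0.1 km
Only Point 5 has all residuals ≈ 0.

Point 5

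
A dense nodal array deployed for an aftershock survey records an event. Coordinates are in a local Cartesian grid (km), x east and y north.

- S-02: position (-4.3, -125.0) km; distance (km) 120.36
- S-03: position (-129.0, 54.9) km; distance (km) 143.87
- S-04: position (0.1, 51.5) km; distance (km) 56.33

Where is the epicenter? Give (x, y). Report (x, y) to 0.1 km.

(1.9, -4.8)

Circle about each station: (x + 4.3)² + (y + 125.0)² = 120.36²; (x + 129.0)² + (y − 54.9)² = 143.87²; (x − 0.1)² + (y − 51.5)² = 56.33².
Subtracting pairs of circle equations eliminates x²+y² and gives linear equations (the radical axes):
-249.4 x + 359.8 y = -2200.53
8.8 x + 353.0 y = -1677.77
Solving the 2×2 system: x ≈ 1.9, y ≈ -4.8 km.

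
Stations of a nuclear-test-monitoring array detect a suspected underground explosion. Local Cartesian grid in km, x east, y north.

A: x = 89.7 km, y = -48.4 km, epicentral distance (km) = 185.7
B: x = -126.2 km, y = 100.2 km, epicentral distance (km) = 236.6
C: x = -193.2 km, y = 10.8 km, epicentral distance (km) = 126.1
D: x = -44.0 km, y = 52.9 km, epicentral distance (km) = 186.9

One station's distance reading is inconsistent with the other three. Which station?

C

Solve using three stations at a time. Using A, B, D (subtract circle equations pairwise → linear system) gives (x, y) ≈ (-76.7, -131.3).
Distances from that point to each station vs reported:
  A: calculated 185.9 vs reported 185.7 → residual 0.2 km
  B: calculated 236.8 vs reported 236.6 → residual 0.2 km
  C: calculated 183.8 vs reported 126.1 → residual 57.7 km
  D: calculated 187.1 vs reported 186.9 → residual 0.2 km
A, B, D are mutually consistent (residuals ≈ 0); C is off by 57.7 km.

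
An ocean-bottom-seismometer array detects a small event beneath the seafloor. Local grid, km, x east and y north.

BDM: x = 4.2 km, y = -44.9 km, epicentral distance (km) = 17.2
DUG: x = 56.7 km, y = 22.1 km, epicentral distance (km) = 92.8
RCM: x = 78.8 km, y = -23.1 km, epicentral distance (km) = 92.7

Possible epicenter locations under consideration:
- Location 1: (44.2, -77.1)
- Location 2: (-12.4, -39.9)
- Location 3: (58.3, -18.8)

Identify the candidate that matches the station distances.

Location 2

For each candidate, compare |candidate − station| to the reported distance:
Location 1: residuals BDM 34.2, DUG 7.2, RCM 28.6 → max 34.2 km
Location 2: residuals BDM 0.1, DUG 0.0, RCM 0.0 → max 0.1 km
Location 3: residuals BDM 42.9, DUG 51.9, RCM 71.8 → max 71.8 km
Only Location 2 has all residuals ≈ 0.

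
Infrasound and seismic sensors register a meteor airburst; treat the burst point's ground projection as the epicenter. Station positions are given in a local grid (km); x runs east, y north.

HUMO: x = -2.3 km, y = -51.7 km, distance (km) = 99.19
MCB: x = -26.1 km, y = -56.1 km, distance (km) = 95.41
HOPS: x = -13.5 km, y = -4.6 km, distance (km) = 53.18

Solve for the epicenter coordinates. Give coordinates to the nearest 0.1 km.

Circle about each station: (x + 2.3)² + (y + 51.7)² = 99.19²; (x + 26.1)² + (y + 56.1)² = 95.41²; (x + 13.5)² + (y + 4.6)² = 53.18².
Subtracting the HUMO equation from the MCB and HOPS equations removes the quadratic terms:
-47.6 x − 8.8 y = 1885.83
-22.4 x + 94.2 y = 4535.77
Solving the 2×2 system: x ≈ -46.5, y ≈ 37.1 km.
Check against HUMO (with the unrounded x, y): √((x + 2.3)²+(y + 51.7)²) = 99.18 ≈ 99.19 km. ✓

x ≈ -46.5 km, y ≈ 37.1 km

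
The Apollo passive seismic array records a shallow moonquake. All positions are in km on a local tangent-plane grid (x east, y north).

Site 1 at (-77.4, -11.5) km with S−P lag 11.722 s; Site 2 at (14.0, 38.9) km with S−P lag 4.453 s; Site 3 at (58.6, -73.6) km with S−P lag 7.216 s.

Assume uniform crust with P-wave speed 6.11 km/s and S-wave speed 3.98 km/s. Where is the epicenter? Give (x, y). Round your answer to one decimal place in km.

Distance from S−P lag: d = Δt · v_P v_S / (v_P − v_S) = Δt · (6.11·3.98)/(6.11−3.98) ≈ 11.4168·Δt.
So d_Site 1 = 133.83, d_Site 2 = 50.84, d_Site 3 = 82.38 km.
Circle about each station: (x + 77.4)² + (y + 11.5)² = 133.83²; (x − 14.0)² + (y − 38.9)² = 50.84²; (x − 58.6)² + (y + 73.6)² = 82.38².
Subtracting the Site 1 equation from the Site 2 and Site 3 equations removes the quadratic terms:
182.8 x + 100.8 y = 10911.96
272.0 x − 124.2 y = 13851.91
Solving the 2×2 system: x ≈ 54.9, y ≈ 8.7 km.

x ≈ 54.9 km, y ≈ 8.7 km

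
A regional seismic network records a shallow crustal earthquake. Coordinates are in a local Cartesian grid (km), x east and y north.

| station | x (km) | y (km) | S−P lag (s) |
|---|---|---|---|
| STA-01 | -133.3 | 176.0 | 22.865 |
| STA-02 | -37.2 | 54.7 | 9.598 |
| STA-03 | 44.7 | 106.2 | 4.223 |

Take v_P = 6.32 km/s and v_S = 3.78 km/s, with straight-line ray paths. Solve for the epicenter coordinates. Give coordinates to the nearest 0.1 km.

x ≈ 52.2 km, y ≈ 67.2 km

Distance from S−P lag: d = Δt · v_P v_S / (v_P − v_S) = Δt · (6.32·3.78)/(6.32−3.78) ≈ 9.4054·Δt.
So d_STA-01 = 215.05, d_STA-02 = 90.27, d_STA-03 = 39.72 km.
Circle about each station: (x + 133.3)² + (y − 176.0)² = 215.05²; (x + 37.2)² + (y − 54.7)² = 90.27²; (x − 44.7)² + (y − 106.2)² = 39.72².
Subtracting the STA-01 equation from the STA-02 and STA-03 equations removes the quadratic terms:
192.2 x − 242.6 y = -6271.13
356.0 x − 139.6 y = 9200.46
Solving the 2×2 system: x ≈ 52.2, y ≈ 67.2 km.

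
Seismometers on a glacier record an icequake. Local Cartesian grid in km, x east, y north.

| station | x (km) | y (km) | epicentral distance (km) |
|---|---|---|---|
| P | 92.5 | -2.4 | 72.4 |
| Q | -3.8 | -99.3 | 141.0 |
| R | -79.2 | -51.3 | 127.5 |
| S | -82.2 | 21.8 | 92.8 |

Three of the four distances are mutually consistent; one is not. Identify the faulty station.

Solve using three stations at a time. Using Q, R, S (subtract circle equations pairwise → linear system) gives (x, y) ≈ (8.6, 41.2).
Distances from that point to each station vs reported:
  P: calculated 94.5 vs reported 72.4 → residual 22.1 km
  Q: calculated 141.1 vs reported 141.0 → residual 0.1 km
  R: calculated 127.6 vs reported 127.5 → residual 0.1 km
  S: calculated 92.9 vs reported 92.8 → residual 0.1 km
Q, R, S are mutually consistent (residuals ≈ 0); P is off by 22.1 km.

P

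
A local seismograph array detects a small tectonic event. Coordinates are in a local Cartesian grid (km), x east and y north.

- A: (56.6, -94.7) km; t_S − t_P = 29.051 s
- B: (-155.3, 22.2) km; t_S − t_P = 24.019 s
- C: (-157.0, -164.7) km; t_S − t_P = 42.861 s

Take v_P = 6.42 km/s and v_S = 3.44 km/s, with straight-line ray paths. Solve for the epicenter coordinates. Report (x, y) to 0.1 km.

-1.9 km east, 112.5 km north

Distance from S−P lag: d = Δt · v_P v_S / (v_P − v_S) = Δt · (6.42·3.44)/(6.42−3.44) ≈ 7.4110·Δt.
So d_A = 215.30, d_B = 178.00, d_C = 317.64 km.
Circle about each station: (x − 56.6)² + (y + 94.7)² = 215.30²; (x + 155.3)² + (y − 22.2)² = 178.00²; (x + 157.0)² + (y + 164.7)² = 317.64².
Subtracting the A equation from the B and C equations removes the quadratic terms:
-423.8 x + 233.8 y = 27109.37
-427.2 x − 140.0 y = -14937.64
Solving the 2×2 system: x ≈ -1.9, y ≈ 112.5 km.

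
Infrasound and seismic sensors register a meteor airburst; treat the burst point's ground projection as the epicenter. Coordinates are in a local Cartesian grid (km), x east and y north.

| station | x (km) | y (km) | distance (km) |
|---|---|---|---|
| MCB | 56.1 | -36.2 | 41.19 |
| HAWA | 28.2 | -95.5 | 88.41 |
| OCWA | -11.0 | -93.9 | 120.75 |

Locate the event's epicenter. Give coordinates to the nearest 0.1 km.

Circle about each station: (x − 56.1)² + (y + 36.2)² = 41.19²; (x − 28.2)² + (y + 95.5)² = 88.41²; (x + 11.0)² + (y + 93.9)² = 120.75².
Subtracting the MCB equation from the HAWA and OCWA equations removes the quadratic terms:
-55.8 x − 118.6 y = -661.87
-134.2 x − 115.4 y = -8403.39
Solving the 2×2 system: x ≈ 97.1, y ≈ -40.1 km.

97.1 km east, -40.1 km north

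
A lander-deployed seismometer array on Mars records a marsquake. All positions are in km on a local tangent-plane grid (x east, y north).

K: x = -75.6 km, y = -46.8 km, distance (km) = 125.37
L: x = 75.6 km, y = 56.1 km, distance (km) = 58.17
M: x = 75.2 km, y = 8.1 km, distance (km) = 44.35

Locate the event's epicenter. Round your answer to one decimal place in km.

Circle about each station: (x + 75.6)² + (y + 46.8)² = 125.37²; (x − 75.6)² + (y − 56.1)² = 58.17²; (x − 75.2)² + (y − 8.1)² = 44.35².
Subtracting the K equation from the L and M equations removes the quadratic terms:
302.4 x + 205.8 y = 13290.86
301.6 x + 109.8 y = 11565.76
Solving the 2×2 system: x ≈ 31.9, y ≈ 17.7 km.

31.9 km east, 17.7 km north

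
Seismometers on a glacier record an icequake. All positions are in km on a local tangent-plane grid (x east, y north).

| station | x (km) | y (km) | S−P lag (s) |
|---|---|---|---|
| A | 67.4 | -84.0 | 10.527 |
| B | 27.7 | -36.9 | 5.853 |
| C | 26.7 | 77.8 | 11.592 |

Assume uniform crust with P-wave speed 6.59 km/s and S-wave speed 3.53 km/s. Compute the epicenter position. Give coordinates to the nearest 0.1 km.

(58.2, -4.5)

Distance from S−P lag: d = Δt · v_P v_S / (v_P − v_S) = Δt · (6.59·3.53)/(6.59−3.53) ≈ 7.6022·Δt.
So d_A = 80.03, d_B = 44.50, d_C = 88.12 km.
Circle about each station: (x − 67.4)² + (y + 84.0)² = 80.03²; (x − 27.7)² + (y + 36.9)² = 44.50²; (x − 26.7)² + (y − 77.8)² = 88.12².
Subtracting pairs of circle equations eliminates x²+y² and gives linear equations (the radical axes):
-79.4 x + 94.2 y = -5045.31
-81.4 x + 323.6 y = -6193.36
Solving the 2×2 system: x ≈ 58.2, y ≈ -4.5 km.
Check against A (with the unrounded x, y): √((x − 67.4)²+(y + 84.0)²) = 80.03 ≈ 80.03 km. ✓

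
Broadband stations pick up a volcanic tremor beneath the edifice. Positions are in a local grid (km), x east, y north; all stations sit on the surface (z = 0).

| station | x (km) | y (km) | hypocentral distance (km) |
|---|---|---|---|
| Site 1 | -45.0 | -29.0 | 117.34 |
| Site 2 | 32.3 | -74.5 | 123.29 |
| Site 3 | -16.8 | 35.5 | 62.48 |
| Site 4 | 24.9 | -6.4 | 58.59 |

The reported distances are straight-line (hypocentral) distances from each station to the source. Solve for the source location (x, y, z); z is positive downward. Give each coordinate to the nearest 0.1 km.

x ≈ 42.8 km, y ≈ 47.5 km, depth ≈ 14.4 km

Each station gives a sphere (x−x_i)² + (y−y_i)² + z² = d_i² (stations at z=0).
Subtracting the Site 1 sphere from Site 2 and Site 3: z² cancels, leaving linear equations in x and y:
154.6 x − 91.0 y = 2295.79
56.4 x + 129.0 y = 8541.42
Solving: x ≈ 42.807, y ≈ 47.497 km (keep extra digits for the depth step; rounded: 42.8, 47.5).
Then from the Site 1 sphere: z² = 117.34² − (x + 45.0)² − (y + 29.0)² with x = 42.807, y = 47.497, so z ≈ 14.381 ≈ 14.4 km.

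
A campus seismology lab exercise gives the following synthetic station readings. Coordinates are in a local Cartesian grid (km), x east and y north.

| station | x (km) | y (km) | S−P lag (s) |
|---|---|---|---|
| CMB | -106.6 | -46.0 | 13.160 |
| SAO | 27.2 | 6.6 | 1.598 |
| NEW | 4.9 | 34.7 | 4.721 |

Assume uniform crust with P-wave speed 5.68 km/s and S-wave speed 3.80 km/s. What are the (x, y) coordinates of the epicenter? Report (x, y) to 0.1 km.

39.4 km east, -7.1 km north

Distance from S−P lag: d = Δt · v_P v_S / (v_P − v_S) = Δt · (5.68·3.80)/(5.68−3.80) ≈ 11.4809·Δt.
So d_CMB = 151.09, d_SAO = 18.35, d_NEW = 54.20 km.
Circle about each station: (x + 106.6)² + (y + 46.0)² = 151.09²; (x − 27.2)² + (y − 6.6)² = 18.35²; (x − 4.9)² + (y − 34.7)² = 54.20².
Subtracting pairs of circle equations eliminates x²+y² and gives linear equations (the radical axes):
267.6 x + 105.2 y = 9795.31
223.0 x + 161.4 y = 7639.09
Solving the 2×2 system: x ≈ 39.4, y ≈ -7.1 km.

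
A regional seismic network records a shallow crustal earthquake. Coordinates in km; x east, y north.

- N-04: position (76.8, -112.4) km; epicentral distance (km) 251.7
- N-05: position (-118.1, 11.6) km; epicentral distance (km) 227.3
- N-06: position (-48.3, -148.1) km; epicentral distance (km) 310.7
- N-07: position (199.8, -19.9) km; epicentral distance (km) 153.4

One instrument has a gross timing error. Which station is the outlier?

Solve using three stations at a time. Using N-04, N-05, N-06 (subtract circle equations pairwise → linear system) gives (x, y) ≈ (70.0, 139.2).
Distances from that point to each station vs reported:
  N-04: calculated 251.7 vs reported 251.7 → residual 0.0 km
  N-05: calculated 227.3 vs reported 227.3 → residual 0.0 km
  N-06: calculated 310.7 vs reported 310.7 → residual 0.0 km
  N-07: calculated 205.3 vs reported 153.4 → residual 51.9 km
N-04, N-05, N-06 are mutually consistent (residuals ≈ 0); N-07 is off by 51.9 km.

N-07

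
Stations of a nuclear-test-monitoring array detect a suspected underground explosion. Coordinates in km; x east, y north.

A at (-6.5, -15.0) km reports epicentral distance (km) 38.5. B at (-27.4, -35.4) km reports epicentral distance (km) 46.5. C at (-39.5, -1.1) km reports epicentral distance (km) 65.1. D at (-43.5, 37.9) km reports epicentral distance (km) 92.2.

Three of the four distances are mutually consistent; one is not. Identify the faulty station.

A

Solve using three stations at a time. Using B, C, D (subtract circle equations pairwise → linear system) gives (x, y) ≈ (18.8, -30.1).
Distances from that point to each station vs reported:
  A: calculated 29.5 vs reported 38.5 → residual 9.0 km
  B: calculated 46.5 vs reported 46.5 → residual 0.0 km
  C: calculated 65.1 vs reported 65.1 → residual 0.0 km
  D: calculated 92.2 vs reported 92.2 → residual 0.0 km
B, C, D are mutually consistent (residuals ≈ 0); A is off by 9.0 km.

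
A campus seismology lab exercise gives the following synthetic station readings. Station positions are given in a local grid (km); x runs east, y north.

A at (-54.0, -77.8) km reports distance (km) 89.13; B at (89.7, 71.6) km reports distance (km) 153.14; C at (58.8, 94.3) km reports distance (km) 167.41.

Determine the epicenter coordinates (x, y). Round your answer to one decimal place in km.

Circle about each station: (x + 54.0)² + (y + 77.8)² = 89.13²; (x − 89.7)² + (y − 71.6)² = 153.14²; (x − 58.8)² + (y − 94.3)² = 167.41².
Subtracting pairs of circle equations eliminates x²+y² and gives linear equations (the radical axes):
287.4 x + 298.8 y = -11303.89
225.6 x + 344.2 y = -16700.86
Solving the 2×2 system: x ≈ 34.9, y ≈ -71.4 km.

34.9 km east, -71.4 km north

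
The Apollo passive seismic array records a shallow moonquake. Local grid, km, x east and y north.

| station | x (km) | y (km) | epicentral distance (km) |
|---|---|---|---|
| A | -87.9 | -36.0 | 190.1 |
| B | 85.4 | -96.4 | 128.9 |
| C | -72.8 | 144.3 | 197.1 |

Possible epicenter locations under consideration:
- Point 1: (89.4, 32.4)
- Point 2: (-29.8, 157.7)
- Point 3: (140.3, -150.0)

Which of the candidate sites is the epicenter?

Point 1

For each candidate, compare |candidate − station| to the reported distance:
Point 1: residuals A 0.1, B 0.0, C 0.0 → max 0.1 km
Point 2: residuals A 12.1, B 150.1, C 152.1 → max 152.1 km
Point 3: residuals A 65.0, B 52.2, C 166.3 → max 166.3 km
Only Point 1 has all residuals ≈ 0.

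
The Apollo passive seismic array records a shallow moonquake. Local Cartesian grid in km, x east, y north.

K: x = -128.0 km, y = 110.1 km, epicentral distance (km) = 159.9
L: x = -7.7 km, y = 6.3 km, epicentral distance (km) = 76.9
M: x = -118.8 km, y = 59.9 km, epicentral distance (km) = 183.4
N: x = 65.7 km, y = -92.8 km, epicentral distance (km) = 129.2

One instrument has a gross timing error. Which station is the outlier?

K

Solve using three stations at a time. Using L, M, N (subtract circle equations pairwise → linear system) gives (x, y) ≈ (63.1, 36.4).
Distances from that point to each station vs reported:
  K: calculated 204.8 vs reported 159.9 → residual 44.9 km
  L: calculated 76.9 vs reported 76.9 → residual 0.0 km
  M: calculated 183.4 vs reported 183.4 → residual 0.0 km
  N: calculated 129.2 vs reported 129.2 → residual 0.0 km
L, M, N are mutually consistent (residuals ≈ 0); K is off by 44.9 km.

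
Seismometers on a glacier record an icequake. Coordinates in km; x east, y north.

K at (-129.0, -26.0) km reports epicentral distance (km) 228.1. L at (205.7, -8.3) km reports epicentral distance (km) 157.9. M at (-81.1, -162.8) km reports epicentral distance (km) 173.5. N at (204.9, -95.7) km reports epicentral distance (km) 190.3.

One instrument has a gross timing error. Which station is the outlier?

Solve using three stations at a time. Using K, L, M (subtract circle equations pairwise → linear system) gives (x, y) ≈ (83.7, -108.5).
Distances from that point to each station vs reported:
  K: calculated 228.1 vs reported 228.1 → residual 0.0 km
  L: calculated 157.9 vs reported 157.9 → residual 0.0 km
  M: calculated 173.5 vs reported 173.5 → residual 0.0 km
  N: calculated 121.9 vs reported 190.3 → residual 68.4 km
K, L, M are mutually consistent (residuals ≈ 0); N is off by 68.4 km.

N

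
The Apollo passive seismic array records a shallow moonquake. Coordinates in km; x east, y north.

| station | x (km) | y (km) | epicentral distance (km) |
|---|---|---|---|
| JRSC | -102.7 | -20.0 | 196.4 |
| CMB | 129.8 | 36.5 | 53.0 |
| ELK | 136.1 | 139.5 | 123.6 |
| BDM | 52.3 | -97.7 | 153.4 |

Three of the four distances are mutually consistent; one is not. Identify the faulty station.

Solve using three stations at a time. Using JRSC, CMB, BDM (subtract circle equations pairwise → linear system) gives (x, y) ≈ (79.5, 53.3).
Distances from that point to each station vs reported:
  JRSC: calculated 196.4 vs reported 196.4 → residual 0.0 km
  CMB: calculated 53.0 vs reported 53.0 → residual 0.0 km
  ELK: calculated 103.1 vs reported 123.6 → residual 20.5 km
  BDM: calculated 153.4 vs reported 153.4 → residual 0.0 km
JRSC, CMB, BDM are mutually consistent (residuals ≈ 0); ELK is off by 20.5 km.

ELK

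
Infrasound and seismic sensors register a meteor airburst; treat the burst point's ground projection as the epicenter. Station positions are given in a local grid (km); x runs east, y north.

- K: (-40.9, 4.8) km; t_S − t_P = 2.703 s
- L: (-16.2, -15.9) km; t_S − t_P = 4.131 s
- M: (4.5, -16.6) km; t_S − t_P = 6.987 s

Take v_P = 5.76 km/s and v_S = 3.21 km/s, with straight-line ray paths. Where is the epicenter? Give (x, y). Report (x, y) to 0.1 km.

(-46.1, -14.1)

Distance from S−P lag: d = Δt · v_P v_S / (v_P − v_S) = Δt · (5.76·3.21)/(5.76−3.21) ≈ 7.2508·Δt.
So d_K = 19.60, d_L = 29.95, d_M = 50.66 km.
Circle about each station: (x + 40.9)² + (y − 4.8)² = 19.60²; (x + 16.2)² + (y + 15.9)² = 29.95²; (x − 4.5)² + (y + 16.6)² = 50.66².
Subtracting the K equation from the L and M equations removes the quadratic terms:
49.4 x − 41.4 y = -1693.44
90.8 x − 42.8 y = -3582.32
Solving the 2×2 system: x ≈ -46.1, y ≈ -14.1 km.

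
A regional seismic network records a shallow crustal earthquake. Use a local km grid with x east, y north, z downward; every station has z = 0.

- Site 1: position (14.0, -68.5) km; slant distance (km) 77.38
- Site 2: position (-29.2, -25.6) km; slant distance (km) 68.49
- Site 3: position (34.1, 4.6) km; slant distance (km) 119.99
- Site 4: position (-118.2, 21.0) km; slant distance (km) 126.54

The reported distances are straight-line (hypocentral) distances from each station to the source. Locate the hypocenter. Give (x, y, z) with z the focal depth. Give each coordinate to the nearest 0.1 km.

Each station gives a sphere (x−x_i)² + (y−y_i)² + z² = d_i² (stations at z=0).
Subtracting the Site 1 sphere from Site 2 and Site 3: z² cancels, leaving linear equations in x and y:
-86.4 x + 85.8 y = -2083.47
40.2 x + 146.2 y = -12114.22
Solving: x ≈ -45.694, y ≈ -70.296 km (keep extra digits for the depth step; rounded: -45.7, -70.3).
Then from the Site 1 sphere: z² = 77.38² − (x − 14.0)² − (y + 68.5)² with x = -45.694, y = -70.296, so z ≈ 49.204 ≈ 49.2 km.

x ≈ -45.7 km, y ≈ -70.3 km, depth ≈ 49.2 km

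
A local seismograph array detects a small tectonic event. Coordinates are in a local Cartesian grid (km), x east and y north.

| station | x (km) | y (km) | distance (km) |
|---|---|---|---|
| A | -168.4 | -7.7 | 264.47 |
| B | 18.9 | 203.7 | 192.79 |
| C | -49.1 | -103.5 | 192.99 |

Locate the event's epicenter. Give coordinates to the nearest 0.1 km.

x ≈ 93.9 km, y ≈ 26.1 km

Circle about each station: (x + 168.4)² + (y + 7.7)² = 264.47²; (x − 18.9)² + (y − 203.7)² = 192.79²; (x + 49.1)² + (y + 103.5)² = 192.99².
Subtracting the A equation from the B and C equations removes the quadratic terms:
374.6 x + 422.8 y = 46209.45
238.6 x − 191.6 y = 17404.45
Solving the 2×2 system: x ≈ 93.9, y ≈ 26.1 km.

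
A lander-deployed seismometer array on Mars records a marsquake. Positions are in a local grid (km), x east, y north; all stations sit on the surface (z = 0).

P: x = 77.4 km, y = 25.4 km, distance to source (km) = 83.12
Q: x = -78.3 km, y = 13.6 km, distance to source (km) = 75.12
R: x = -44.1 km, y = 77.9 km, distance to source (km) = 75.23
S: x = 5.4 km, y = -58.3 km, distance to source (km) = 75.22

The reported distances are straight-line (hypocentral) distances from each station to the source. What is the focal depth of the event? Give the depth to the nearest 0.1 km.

z ≈ 12.2 km

Each station gives a sphere (x−x_i)² + (y−y_i)² + z² = d_i² (stations at z=0).
Subtracting the P sphere from Q and R: z² cancels, leaving linear equations in x and y:
-311.4 x − 23.6 y = 945.85
-243.0 x + 105.0 y = 2626.68
Solving: x ≈ -4.197, y ≈ 15.303 km (keep extra digits for the depth step; rounded: -4.2, 15.3).
Then from the P sphere: z² = 83.12² − (x − 77.4)² − (y − 25.4)² with x = -4.197, y = 15.303, so z ≈ 12.203 ≈ 12.2 km.
Check against S (with the unrounded solution): distance 75.22 ≈ 75.22 km. ✓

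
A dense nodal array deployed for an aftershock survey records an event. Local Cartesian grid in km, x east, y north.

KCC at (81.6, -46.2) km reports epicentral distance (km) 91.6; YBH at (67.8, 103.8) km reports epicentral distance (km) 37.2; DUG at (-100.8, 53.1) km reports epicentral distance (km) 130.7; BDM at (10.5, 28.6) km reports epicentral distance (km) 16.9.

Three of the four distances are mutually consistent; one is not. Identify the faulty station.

YBH

Solve using three stations at a time. Using KCC, DUG, BDM (subtract circle equations pairwise → linear system) gives (x, y) ≈ (27.4, 27.7).
Distances from that point to each station vs reported:
  KCC: calculated 91.6 vs reported 91.6 → residual 0.0 km
  YBH: calculated 86.2 vs reported 37.2 → residual 49.0 km
  DUG: calculated 130.7 vs reported 130.7 → residual 0.0 km
  BDM: calculated 16.9 vs reported 16.9 → residual 0.0 km
KCC, DUG, BDM are mutually consistent (residuals ≈ 0); YBH is off by 49.0 km.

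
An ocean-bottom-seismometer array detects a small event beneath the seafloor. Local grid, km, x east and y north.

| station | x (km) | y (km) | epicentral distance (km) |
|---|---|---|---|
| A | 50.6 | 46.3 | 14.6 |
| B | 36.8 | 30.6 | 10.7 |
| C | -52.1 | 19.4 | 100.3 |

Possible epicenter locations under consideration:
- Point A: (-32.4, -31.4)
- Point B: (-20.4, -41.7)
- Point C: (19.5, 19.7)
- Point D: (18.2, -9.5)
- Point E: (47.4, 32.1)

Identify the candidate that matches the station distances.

For each candidate, compare |candidate − station| to the reported distance:
Point A: residuals A 99.1, B 82.2, C 45.8 → max 99.1 km
Point B: residuals A 98.5, B 81.5, C 31.5 → max 98.5 km
Point C: residuals A 26.3, B 9.7, C 28.7 → max 28.7 km
Point D: residuals A 49.9, B 33.5, C 24.3 → max 49.9 km
Point E: residuals A 0.0, B 0.0, C 0.0 → max 0.0 km
Only Point E has all residuals ≈ 0.

Point E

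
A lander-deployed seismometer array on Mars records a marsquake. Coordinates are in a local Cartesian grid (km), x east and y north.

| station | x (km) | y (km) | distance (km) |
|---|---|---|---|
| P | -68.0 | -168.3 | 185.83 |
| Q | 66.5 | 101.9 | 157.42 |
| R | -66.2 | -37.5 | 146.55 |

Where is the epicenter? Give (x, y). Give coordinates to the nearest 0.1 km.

x ≈ 79.3 km, y ≈ -55.0 km

Circle about each station: (x + 68.0)² + (y + 168.3)² = 185.83²; (x − 66.5)² + (y − 101.9)² = 157.42²; (x + 66.2)² + (y + 37.5)² = 146.55².
Subtracting the P equation from the Q and R equations removes the quadratic terms:
269.0 x + 540.4 y = -8391.30
3.6 x + 261.6 y = -14104.31
Solving the 2×2 system: x ≈ 79.3, y ≈ -55.0 km.
Check against P (with the unrounded x, y): √((x + 68.0)²+(y + 168.3)²) = 185.84 ≈ 185.83 km. ✓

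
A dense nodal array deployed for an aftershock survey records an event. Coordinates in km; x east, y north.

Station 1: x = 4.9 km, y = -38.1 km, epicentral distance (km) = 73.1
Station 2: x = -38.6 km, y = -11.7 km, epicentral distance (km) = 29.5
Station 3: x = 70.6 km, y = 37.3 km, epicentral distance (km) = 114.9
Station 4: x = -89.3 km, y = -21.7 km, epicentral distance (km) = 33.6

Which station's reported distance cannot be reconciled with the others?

Solve using three stations at a time. Using Station 1, Station 2, Station 3 (subtract circle equations pairwise → linear system) gives (x, y) ≈ (-42.6, 17.5).
Distances from that point to each station vs reported:
  Station 1: calculated 73.1 vs reported 73.1 → residual 0.0 km
  Station 2: calculated 29.4 vs reported 29.5 → residual 0.1 km
  Station 3: calculated 114.9 vs reported 114.9 → residual 0.0 km
  Station 4: calculated 61.0 vs reported 33.6 → residual 27.4 km
Station 1, Station 2, Station 3 are mutually consistent (residuals ≈ 0); Station 4 is off by 27.4 km.

Station 4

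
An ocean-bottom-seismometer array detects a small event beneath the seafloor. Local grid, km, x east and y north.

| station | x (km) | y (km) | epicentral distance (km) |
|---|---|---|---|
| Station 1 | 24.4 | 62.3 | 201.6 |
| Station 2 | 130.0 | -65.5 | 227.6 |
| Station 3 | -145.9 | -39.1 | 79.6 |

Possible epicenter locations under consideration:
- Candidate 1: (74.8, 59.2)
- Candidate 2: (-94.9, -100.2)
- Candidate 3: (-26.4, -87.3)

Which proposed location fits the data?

For each candidate, compare |candidate − station| to the reported distance:
Candidate 1: residuals Station 1 151.1, Station 2 91.2, Station 3 162.0 → max 162.0 km
Candidate 2: residuals Station 1 0.0, Station 2 0.0, Station 3 0.0 → max 0.0 km
Candidate 3: residuals Station 1 43.6, Station 2 69.7, Station 3 49.3 → max 69.7 km
Only Candidate 2 has all residuals ≈ 0.

Candidate 2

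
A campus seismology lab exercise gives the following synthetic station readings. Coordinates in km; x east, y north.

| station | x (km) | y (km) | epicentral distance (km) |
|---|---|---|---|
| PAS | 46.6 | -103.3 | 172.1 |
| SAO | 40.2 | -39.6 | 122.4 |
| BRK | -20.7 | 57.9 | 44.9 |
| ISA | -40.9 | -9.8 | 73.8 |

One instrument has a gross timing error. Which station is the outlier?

ISA

Solve using three stations at a time. Using PAS, SAO, BRK (subtract circle equations pairwise → linear system) gives (x, y) ≈ (-58.1, 33.2).
Distances from that point to each station vs reported:
  PAS: calculated 172.1 vs reported 172.1 → residual 0.0 km
  SAO: calculated 122.4 vs reported 122.4 → residual 0.0 km
  BRK: calculated 44.8 vs reported 44.9 → residual 0.1 km
  ISA: calculated 46.4 vs reported 73.8 → residual 27.4 km
PAS, SAO, BRK are mutually consistent (residuals ≈ 0); ISA is off by 27.4 km.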